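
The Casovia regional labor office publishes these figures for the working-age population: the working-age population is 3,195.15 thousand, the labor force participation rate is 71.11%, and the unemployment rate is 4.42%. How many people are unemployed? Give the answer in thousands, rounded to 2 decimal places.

Labor force = 0.7111 × 3,195.15 = 2,272.07 thousand.
Unemployed = 0.0442 × 2,272.07 ≈ 100.43 thousand.

About 100.43 thousand are unemployed.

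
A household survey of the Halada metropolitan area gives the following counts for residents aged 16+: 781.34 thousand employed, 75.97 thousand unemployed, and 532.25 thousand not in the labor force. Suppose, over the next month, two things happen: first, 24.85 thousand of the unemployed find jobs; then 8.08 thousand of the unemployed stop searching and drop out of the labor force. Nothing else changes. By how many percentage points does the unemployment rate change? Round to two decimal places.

Initially, labor force = 781.34 + 75.97 = 857.31 thousand, so u = 75.97/857.31 = 8.86%.
After the first change, unemployed falls and employed rises by 24.85; labor force unchanged → E = 806.19, U = 51.12, labor force = 857.31 thousand.
After the second change, unemployed and labor force both fall by 8.08 → E = 806.19, U = 43.04, labor force = 849.23 thousand.
New unemployment rate = 43.04 / 849.23 = 5.07%.
Change = 5.07% − 8.86% = −3.79 percentage points.

The unemployment rate changes by −3.79 percentage points.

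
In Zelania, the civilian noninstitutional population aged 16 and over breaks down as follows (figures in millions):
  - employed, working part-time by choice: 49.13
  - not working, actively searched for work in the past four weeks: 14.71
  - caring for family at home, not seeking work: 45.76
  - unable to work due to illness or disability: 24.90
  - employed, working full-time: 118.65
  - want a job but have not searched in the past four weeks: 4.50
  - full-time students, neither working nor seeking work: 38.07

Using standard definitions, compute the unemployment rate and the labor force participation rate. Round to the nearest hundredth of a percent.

Employed = 49.13 + 118.65 = 167.78 million.
Unemployed = 14.71 million.
Labor force = 167.78 + 14.71 = 182.49 million.
Not in labor force = 45.76 + 24.90 + 4.50 + 38.07 = 113.23 million (those not working and not actively searching are outside the labor force — including those who want a job but have given up searching).
Civilian working-age population = 182.49 + 113.23 = 295.72 million.
Unemployment rate = 14.71 / 182.49 = 8.06%.
Labor force participation rate = 182.49 / 295.72 = 61.71%.

Unemployment rate ≈ 8.06%; labor force participation rate ≈ 61.71%.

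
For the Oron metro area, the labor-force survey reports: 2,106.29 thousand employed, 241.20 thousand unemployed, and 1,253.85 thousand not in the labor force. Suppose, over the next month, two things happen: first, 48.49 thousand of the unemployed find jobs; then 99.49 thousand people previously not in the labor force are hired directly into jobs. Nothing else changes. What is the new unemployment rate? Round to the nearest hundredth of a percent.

New unemployment rate ≈ 7.88%.

Initially, labor force = 2,106.29 + 241.20 = 2,347.49 thousand, so u = 241.20/2,347.49 = 10.27%.
After the first change, unemployed falls and employed rises by 48.49; labor force unchanged → E = 2,154.78, U = 192.71, labor force = 2,347.49 thousand.
After the second change, employed and labor force both rise by 99.49; unemployed unchanged → E = 2,254.27, U = 192.71, labor force = 2,446.98 thousand.
New unemployment rate = 192.71 / 2,446.98 = 7.88%.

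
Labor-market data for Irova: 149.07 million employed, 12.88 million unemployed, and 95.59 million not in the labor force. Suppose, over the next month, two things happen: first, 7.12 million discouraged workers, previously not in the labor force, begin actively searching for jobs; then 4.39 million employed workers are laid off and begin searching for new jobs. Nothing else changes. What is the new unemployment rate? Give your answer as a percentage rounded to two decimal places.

New unemployment rate ≈ 14.43%.

Initially, labor force = 149.07 + 12.88 = 161.95 million, so u = 12.88/161.95 = 7.95%.
After the first change, unemployed and labor force both rise by 7.12 → E = 149.07, U = 20.00, labor force = 169.07 million.
After the second change, employed falls and unemployed rises by 4.39; labor force unchanged → E = 144.68, U = 24.39, labor force = 169.07 million.
New unemployment rate = 24.39 / 169.07 = 14.43%.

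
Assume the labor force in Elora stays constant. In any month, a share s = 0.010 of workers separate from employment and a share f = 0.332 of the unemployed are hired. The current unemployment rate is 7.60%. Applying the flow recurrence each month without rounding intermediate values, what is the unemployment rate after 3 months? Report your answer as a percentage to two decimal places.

Unemployment rate after three months ≈ 4.26%.

With a fixed labor force, u_{t+1} = u_t + s·(1−u_t) − f·u_t = u_t·(1−s−f) + s.
Here 1−s−f = 0.658 and s = 0.010.
u_1 = 0.076000 × 0.658 + 0.010 = 0.060008.
u_2 = 0.060008 × 0.658 + 0.010 = 0.049485.
u_3 = 0.049485 × 0.658 + 0.010 = 0.042561.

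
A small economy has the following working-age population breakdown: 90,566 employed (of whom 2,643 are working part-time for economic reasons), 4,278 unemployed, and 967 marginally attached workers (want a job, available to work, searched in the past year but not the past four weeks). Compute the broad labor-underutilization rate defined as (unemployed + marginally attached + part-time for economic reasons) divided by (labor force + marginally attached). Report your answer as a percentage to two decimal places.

Labor force = 90,566 + 4,278 = 94,844.
Numerator = 4,278 + 967 + 2,643 = 7,888.
Denominator = 94,844 + 967 = 95,811.
Broad rate = 7,888 / 95,811 = 8.23%.

Broad underutilization rate ≈ 8.23%.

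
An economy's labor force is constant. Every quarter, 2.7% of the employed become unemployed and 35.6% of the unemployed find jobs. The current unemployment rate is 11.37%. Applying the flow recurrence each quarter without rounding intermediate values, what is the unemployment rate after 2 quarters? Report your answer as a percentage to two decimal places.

Unemployment rate after two quarters ≈ 8.69%.

With a fixed labor force, u_{t+1} = u_t + s·(1−u_t) − f·u_t = u_t·(1−s−f) + s.
Here 1−s−f = 0.617 and s = 0.027.
u_1 = 0.113700 × 0.617 + 0.027 = 0.097153.
u_2 = 0.097153 × 0.617 + 0.027 = 0.086943.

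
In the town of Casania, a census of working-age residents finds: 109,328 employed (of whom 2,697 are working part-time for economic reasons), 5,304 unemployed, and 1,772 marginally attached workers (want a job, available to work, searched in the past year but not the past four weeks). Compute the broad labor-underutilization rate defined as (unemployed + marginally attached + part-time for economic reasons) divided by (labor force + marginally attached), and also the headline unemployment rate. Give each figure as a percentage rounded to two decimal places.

Broad underutilization rate ≈ 8.40%; headline unemployment rate ≈ 4.63%.

Labor force = 109,328 + 5,304 = 114,632.
Numerator = 5,304 + 1,772 + 2,697 = 9,773.
Denominator = 114,632 + 1,772 = 116,404.
Broad rate = 9,773 / 116,404 = 8.40%.
Headline unemployment rate = 5,304 / 114,632 = 4.63%.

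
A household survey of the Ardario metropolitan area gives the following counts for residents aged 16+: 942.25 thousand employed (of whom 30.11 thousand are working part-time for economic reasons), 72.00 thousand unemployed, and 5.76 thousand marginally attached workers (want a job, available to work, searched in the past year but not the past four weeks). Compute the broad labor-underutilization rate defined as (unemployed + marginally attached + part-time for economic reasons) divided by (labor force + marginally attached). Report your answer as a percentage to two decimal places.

Broad underutilization rate ≈ 10.58%.

Labor force = 942.25 + 72.00 = 1,014.25 thousand.
Numerator = 72.00 + 5.76 + 30.11 = 107.87 thousand.
Denominator = 1,014.25 + 5.76 = 1,020.01 thousand.
Broad rate = 107.87 / 1,020.01 = 10.58%.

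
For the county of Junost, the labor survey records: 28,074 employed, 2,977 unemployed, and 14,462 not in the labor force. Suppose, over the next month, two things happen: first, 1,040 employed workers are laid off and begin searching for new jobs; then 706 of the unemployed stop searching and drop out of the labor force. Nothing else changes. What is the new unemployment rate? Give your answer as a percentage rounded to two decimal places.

New unemployment rate ≈ 10.91%.

Initially, labor force = 28,074 + 2,977 = 31,051, so u = 2,977/31,051 = 9.59%.
After the first change, employed falls and unemployed rises by 1,040; labor force unchanged → E = 27,034, U = 4,017, labor force = 31,051.
After the second change, unemployed and labor force both fall by 706 → E = 27,034, U = 3,311, labor force = 30,345.
New unemployment rate = 3,311 / 30,345 = 10.91%.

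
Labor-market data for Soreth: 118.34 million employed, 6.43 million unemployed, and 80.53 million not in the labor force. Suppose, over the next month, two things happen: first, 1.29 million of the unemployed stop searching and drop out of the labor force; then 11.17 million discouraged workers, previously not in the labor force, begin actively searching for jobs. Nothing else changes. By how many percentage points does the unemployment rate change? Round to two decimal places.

The unemployment rate changes by +6.96 percentage points.

Initially, labor force = 118.34 + 6.43 = 124.77 million, so u = 6.43/124.77 = 5.15%.
After the first change, unemployed and labor force both fall by 1.29 → E = 118.34, U = 5.14, labor force = 123.48 million.
After the second change, unemployed and labor force both rise by 11.17 → E = 118.34, U = 16.31, labor force = 134.65 million.
New unemployment rate = 16.31 / 134.65 = 12.11%.
Change = 12.11% − 5.15% = +6.96 percentage points.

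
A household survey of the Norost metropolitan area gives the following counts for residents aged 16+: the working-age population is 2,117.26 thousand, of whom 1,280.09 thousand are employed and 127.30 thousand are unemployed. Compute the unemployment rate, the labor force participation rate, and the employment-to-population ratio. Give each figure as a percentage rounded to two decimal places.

Labor force = employed + unemployed = 1,280.09 + 127.30 = 1,407.39 thousand.
Unemployment rate = 127.30 / 1,407.39 = 9.05%.
Labor force participation rate = 1,407.39 / 2,117.26 = 66.47%.
Employment-population ratio = 1,280.09 / 2,117.26 = 60.46%.

Unemployment rate ≈ 9.05%; labor force participation rate ≈ 66.47%; employment-population ratio ≈ 60.46%.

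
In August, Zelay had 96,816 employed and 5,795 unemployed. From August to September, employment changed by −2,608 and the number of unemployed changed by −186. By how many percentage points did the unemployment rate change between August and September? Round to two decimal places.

The unemployment rate changed by −0.03 percentage points.

August: labor force = 96,816 + 5,795 = 102,611; u = 5,795/102,611 = 5.65%.
September: labor force = 94,208 + 5,609 = 99,817; u = 5,609/99,817 = 5.62%.
Change = 5.62% − 5.65% = −0.03 pp.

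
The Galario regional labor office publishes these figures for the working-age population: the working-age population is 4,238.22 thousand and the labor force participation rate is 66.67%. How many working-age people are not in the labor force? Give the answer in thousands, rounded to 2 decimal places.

Share not in the labor force = 1 − 0.6667 = 0.3333.
Not in labor force = 0.3333 × 4,238.22 ≈ 1,412.60 thousand.

About 1,412.60 thousand are not in the labor force.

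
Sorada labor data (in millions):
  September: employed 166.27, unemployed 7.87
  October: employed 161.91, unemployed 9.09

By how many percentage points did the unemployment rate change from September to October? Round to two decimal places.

The unemployment rate changed by +0.80 percentage points.

September: labor force = 166.27 + 7.87 = 174.14; u = 7.87/174.14 = 4.52%.
October: labor force = 161.91 + 9.09 = 171.00; u = 9.09/171.00 = 5.32%.
Change = 5.32% − 4.52% = +0.80 pp.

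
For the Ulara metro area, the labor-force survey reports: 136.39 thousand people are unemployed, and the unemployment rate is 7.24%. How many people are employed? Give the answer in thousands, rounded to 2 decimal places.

Labor force = U / u = 136.39 / 0.0724 ≈ 1,883.84 thousand.
Employed = labor force − unemployed = 1,883.84 − 136.39 = 1,747.45 thousand.

About 1,747.45 thousand are employed.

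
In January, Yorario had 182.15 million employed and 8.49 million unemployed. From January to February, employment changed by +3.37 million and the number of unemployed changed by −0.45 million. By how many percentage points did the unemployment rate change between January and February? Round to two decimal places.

The unemployment rate changed by −0.30 percentage points.

January: labor force = 182.15 + 8.49 = 190.64; u = 8.49/190.64 = 4.45%.
February: labor force = 185.52 + 8.04 = 193.56; u = 8.04/193.56 = 4.15%.
Change = 4.15% − 4.45% = −0.30 pp.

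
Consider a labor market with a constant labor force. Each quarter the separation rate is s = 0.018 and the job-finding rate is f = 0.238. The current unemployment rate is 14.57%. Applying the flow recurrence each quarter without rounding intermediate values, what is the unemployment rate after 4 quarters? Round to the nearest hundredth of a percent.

With a fixed labor force, u_{t+1} = u_t + s·(1−u_t) − f·u_t = u_t·(1−s−f) + s.
Here 1−s−f = 0.744 and s = 0.018.
u_1 = 0.145700 × 0.744 + 0.018 = 0.126401.
u_2 = 0.126401 × 0.744 + 0.018 = 0.112042.
u_3 = 0.112042 × 0.744 + 0.018 = 0.101359.
u_4 = 0.101359 × 0.744 + 0.018 = 0.093411.

Unemployment rate after four quarters ≈ 9.34%.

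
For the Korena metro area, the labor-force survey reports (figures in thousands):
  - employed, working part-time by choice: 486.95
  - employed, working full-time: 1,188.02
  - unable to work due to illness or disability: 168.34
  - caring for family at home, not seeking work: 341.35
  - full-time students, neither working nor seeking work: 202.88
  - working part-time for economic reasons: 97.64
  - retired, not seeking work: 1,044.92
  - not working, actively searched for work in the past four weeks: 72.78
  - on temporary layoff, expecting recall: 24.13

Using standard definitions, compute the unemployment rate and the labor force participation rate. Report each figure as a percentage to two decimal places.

Unemployment rate ≈ 5.18%; labor force participation rate ≈ 51.54%.

Employed = 486.95 + 1,188.02 + 97.64 = 1,772.61 thousand (anyone who worked, including part-time for economic reasons, counts as employed).
Unemployed = 72.78 + 24.13 = 96.91 thousand (jobless and actively searching, or on temporary layoff).
Labor force = 1,772.61 + 96.91 = 1,869.52 thousand.
Not in labor force = 168.34 + 341.35 + 202.88 + 1,044.92 = 1,757.49 thousand (those not working and not actively searching are outside the labor force).
Civilian working-age population = 1,869.52 + 1,757.49 = 3,627.01 thousand.
Unemployment rate = 96.91 / 1,869.52 = 5.18%.
Labor force participation rate = 1,869.52 / 3,627.01 = 51.54%.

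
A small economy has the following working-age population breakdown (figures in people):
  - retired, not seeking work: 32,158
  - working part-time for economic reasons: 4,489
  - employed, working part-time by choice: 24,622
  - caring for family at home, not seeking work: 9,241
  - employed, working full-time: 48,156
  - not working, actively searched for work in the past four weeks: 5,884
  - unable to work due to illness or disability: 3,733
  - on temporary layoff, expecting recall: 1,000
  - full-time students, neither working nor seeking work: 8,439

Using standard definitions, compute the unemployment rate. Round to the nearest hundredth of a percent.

Employed = 4,489 + 24,622 + 48,156 = 77,267 (anyone who worked, including part-time for economic reasons, counts as employed).
Unemployed = 5,884 + 1,000 = 6,884 (jobless and actively searching, or on temporary layoff).
Labor force = 77,267 + 6,884 = 84,151.
Unemployment rate = 6,884 / 84,151 = 8.18%.

Unemployment rate ≈ 8.18%.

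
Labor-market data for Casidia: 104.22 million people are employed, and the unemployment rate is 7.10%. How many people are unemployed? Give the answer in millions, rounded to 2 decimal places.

About 7.97 million are unemployed.

Let U be the number unemployed. The labor force is E + U, and U/(E+U) = 0.0710.
So U = 0.0710 × 104.22 / (1 − 0.0710) = 7.3996 / 0.9290 ≈ 7.97 million.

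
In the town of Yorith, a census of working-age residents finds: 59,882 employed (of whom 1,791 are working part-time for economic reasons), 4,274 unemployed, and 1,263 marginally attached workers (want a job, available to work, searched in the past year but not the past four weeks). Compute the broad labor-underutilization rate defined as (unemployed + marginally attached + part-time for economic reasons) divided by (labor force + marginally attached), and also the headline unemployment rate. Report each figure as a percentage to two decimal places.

Labor force = 59,882 + 4,274 = 64,156.
Numerator = 4,274 + 1,263 + 1,791 = 7,328.
Denominator = 64,156 + 1,263 = 65,419.
Broad rate = 7,328 / 65,419 = 11.20%.
Headline unemployment rate = 4,274 / 64,156 = 6.66%.

Broad underutilization rate ≈ 11.20%; headline unemployment rate ≈ 6.66%.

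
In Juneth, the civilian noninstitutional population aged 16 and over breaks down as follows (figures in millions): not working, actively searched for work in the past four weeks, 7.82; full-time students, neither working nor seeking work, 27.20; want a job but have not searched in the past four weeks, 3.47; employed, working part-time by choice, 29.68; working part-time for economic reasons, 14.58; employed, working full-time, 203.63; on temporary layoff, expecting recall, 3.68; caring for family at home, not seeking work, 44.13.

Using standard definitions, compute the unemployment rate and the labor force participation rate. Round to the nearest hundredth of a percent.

Unemployment rate ≈ 4.43%; labor force participation rate ≈ 77.62%.

Employed = 29.68 + 14.58 + 203.63 = 247.89 million (anyone who worked, including part-time for economic reasons, counts as employed).
Unemployed = 7.82 + 3.68 = 11.50 million (jobless and actively searching, or on temporary layoff).
Labor force = 247.89 + 11.50 = 259.39 million.
Not in labor force = 27.20 + 3.47 + 44.13 = 74.80 million (those not working and not actively searching are outside the labor force — including those who want a job but have given up searching).
Civilian working-age population = 259.39 + 74.80 = 334.19 million.
Unemployment rate = 11.50 / 259.39 = 4.43%.
Labor force participation rate = 259.39 / 334.19 = 77.62%.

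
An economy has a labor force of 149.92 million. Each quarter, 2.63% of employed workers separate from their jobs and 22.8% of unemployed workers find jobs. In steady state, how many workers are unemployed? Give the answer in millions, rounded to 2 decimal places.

Steady-state unemployment rate u* = s/(s+f) = 2.63/(2.63+22.8) = 0.103421.
Unemployed = u* × labor force = 0.103421 × 149.92 ≈ 15.50 million.

About 15.50 million are unemployed in steady state.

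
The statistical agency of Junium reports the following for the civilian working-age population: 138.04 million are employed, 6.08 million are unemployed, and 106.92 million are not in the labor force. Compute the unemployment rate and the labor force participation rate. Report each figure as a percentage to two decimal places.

Labor force = employed + unemployed = 138.04 + 6.08 = 144.12 million.
Working-age population = 144.12 + 106.92 = 251.04 million.
Unemployment rate = 6.08 / 144.12 = 4.22%.
Labor force participation rate = 144.12 / 251.04 = 57.41%.

Unemployment rate ≈ 4.22%; labor force participation rate ≈ 57.41%.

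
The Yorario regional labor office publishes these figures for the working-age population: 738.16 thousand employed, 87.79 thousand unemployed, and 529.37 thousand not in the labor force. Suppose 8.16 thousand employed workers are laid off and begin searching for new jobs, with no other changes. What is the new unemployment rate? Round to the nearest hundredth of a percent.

New unemployment rate ≈ 11.62%.

Initially, labor force = 738.16 + 87.79 = 825.95 thousand, so u = 87.79/825.95 = 10.63%.
After the change, employed falls and unemployed rises by 8.16; labor force unchanged → E = 730.00, U = 95.95, labor force = 825.95 thousand.
New unemployment rate = 95.95 / 825.95 = 11.62%.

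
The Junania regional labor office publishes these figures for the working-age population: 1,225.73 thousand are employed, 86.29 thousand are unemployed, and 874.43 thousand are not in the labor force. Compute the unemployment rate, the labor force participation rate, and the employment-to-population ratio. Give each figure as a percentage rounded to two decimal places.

Unemployment rate ≈ 6.58%; labor force participation rate ≈ 60.01%; employment-population ratio ≈ 56.06%.

Labor force = employed + unemployed = 1,225.73 + 86.29 = 1,312.02 thousand.
Working-age population = 1,312.02 + 874.43 = 2,186.45 thousand.
Unemployment rate = 86.29 / 1,312.02 = 6.58%.
Labor force participation rate = 1,312.02 / 2,186.45 = 60.01%.
Employment-population ratio = 1,225.73 / 2,186.45 = 56.06%.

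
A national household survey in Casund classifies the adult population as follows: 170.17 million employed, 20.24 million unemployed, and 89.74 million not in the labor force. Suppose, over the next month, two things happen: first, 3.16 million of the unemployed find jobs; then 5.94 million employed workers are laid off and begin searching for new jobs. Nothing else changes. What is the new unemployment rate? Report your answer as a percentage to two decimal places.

New unemployment rate ≈ 12.09%.

Initially, labor force = 170.17 + 20.24 = 190.41 million, so u = 20.24/190.41 = 10.63%.
After the first change, unemployed falls and employed rises by 3.16; labor force unchanged → E = 173.33, U = 17.08, labor force = 190.41 million.
After the second change, employed falls and unemployed rises by 5.94; labor force unchanged → E = 167.39, U = 23.02, labor force = 190.41 million.
New unemployment rate = 23.02 / 190.41 = 12.09%.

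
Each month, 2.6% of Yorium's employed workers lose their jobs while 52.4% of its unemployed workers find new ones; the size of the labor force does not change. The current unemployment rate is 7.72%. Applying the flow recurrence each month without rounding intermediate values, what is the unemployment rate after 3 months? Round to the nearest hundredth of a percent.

Unemployment rate after three months ≈ 5.00%.

With a fixed labor force, u_{t+1} = u_t + s·(1−u_t) − f·u_t = u_t·(1−s−f) + s.
Here 1−s−f = 0.450 and s = 0.026.
u_1 = 0.077200 × 0.450 + 0.026 = 0.060740.
u_2 = 0.060740 × 0.450 + 0.026 = 0.053333.
u_3 = 0.053333 × 0.450 + 0.026 = 0.050000.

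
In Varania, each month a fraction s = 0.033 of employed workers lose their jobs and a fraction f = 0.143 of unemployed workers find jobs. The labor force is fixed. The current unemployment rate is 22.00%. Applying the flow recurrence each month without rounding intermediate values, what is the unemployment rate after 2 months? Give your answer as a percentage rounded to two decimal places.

Unemployment rate after two months ≈ 20.96%.

With a fixed labor force, u_{t+1} = u_t + s·(1−u_t) − f·u_t = u_t·(1−s−f) + s.
Here 1−s−f = 0.824 and s = 0.033.
u_1 = 0.220000 × 0.824 + 0.033 = 0.214280.
u_2 = 0.214280 × 0.824 + 0.033 = 0.209567.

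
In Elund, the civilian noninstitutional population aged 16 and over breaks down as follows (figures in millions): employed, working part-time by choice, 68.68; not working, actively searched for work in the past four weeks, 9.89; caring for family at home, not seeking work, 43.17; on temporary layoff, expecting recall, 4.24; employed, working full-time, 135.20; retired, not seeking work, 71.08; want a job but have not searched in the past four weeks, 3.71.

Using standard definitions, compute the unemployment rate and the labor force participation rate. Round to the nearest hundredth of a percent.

Employed = 68.68 + 135.20 = 203.88 million.
Unemployed = 9.89 + 4.24 = 14.13 million (jobless and actively searching, or on temporary layoff).
Labor force = 203.88 + 14.13 = 218.01 million.
Not in labor force = 43.17 + 71.08 + 3.71 = 117.96 million (those not working and not actively searching are outside the labor force — including those who want a job but have given up searching).
Civilian working-age population = 218.01 + 117.96 = 335.97 million.
Unemployment rate = 14.13 / 218.01 = 6.48%.
Labor force participation rate = 218.01 / 335.97 = 64.89%.

Unemployment rate ≈ 6.48%; labor force participation rate ≈ 64.89%.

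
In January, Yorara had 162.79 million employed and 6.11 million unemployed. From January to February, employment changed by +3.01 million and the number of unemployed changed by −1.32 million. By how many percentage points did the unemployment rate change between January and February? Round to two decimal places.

The unemployment rate changed by −0.81 percentage points.

January: labor force = 162.79 + 6.11 = 168.90; u = 6.11/168.90 = 3.62%.
February: labor force = 165.80 + 4.79 = 170.59; u = 4.79/170.59 = 2.81%.
Change = 2.81% − 3.62% = −0.81 pp.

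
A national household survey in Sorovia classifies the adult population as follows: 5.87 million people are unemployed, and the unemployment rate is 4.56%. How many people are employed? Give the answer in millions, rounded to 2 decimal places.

About 122.86 million are employed.

Labor force = U / u = 5.87 / 0.0456 ≈ 128.73 million.
Employed = labor force − unemployed = 128.73 − 5.87 = 122.86 million.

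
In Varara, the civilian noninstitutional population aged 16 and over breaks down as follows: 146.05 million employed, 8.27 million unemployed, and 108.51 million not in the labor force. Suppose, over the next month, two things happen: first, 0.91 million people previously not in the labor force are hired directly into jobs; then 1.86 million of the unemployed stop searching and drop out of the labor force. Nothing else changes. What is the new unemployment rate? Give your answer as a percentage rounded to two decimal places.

Initially, labor force = 146.05 + 8.27 = 154.32 million, so u = 8.27/154.32 = 5.36%.
After the first change, employed and labor force both rise by 0.91; unemployed unchanged → E = 146.96, U = 8.27, labor force = 155.23 million.
After the second change, unemployed and labor force both fall by 1.86 → E = 146.96, U = 6.41, labor force = 153.37 million.
New unemployment rate = 6.41 / 153.37 = 4.18%.

New unemployment rate ≈ 4.18%.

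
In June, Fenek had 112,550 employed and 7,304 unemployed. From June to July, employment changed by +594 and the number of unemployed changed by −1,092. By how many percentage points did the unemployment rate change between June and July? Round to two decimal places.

The unemployment rate changed by −0.89 percentage points.

June: labor force = 112,550 + 7,304 = 119,854; u = 7,304/119,854 = 6.09%.
July: labor force = 113,144 + 6,212 = 119,356; u = 6,212/119,356 = 5.20%.
Change = 5.20% − 6.09% = −0.89 pp.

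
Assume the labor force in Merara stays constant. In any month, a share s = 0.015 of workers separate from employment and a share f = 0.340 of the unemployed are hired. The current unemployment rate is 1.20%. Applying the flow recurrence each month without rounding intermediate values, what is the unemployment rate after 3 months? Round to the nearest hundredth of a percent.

Unemployment rate after three months ≈ 3.41%.

With a fixed labor force, u_{t+1} = u_t + s·(1−u_t) − f·u_t = u_t·(1−s−f) + s.
Here 1−s−f = 0.645 and s = 0.015.
u_1 = 0.012000 × 0.645 + 0.015 = 0.022740.
u_2 = 0.022740 × 0.645 + 0.015 = 0.029667.
u_3 = 0.029667 × 0.645 + 0.015 = 0.034135.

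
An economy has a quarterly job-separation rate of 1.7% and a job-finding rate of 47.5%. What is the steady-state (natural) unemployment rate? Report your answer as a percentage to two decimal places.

At steady state the flows balance: s·E = f·U, so U/(E+U) = s/(s+f).
u* = 1.7 / (1.7 + 47.5) = 1.7 / 49.20 = 3.46%.

Steady-state unemployment rate ≈ 3.46%.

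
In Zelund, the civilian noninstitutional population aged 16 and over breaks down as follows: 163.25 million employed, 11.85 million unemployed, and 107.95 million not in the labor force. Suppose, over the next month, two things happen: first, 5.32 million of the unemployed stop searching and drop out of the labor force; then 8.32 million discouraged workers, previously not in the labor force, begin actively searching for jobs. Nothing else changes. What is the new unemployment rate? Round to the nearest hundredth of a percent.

New unemployment rate ≈ 8.34%.

Initially, labor force = 163.25 + 11.85 = 175.10 million, so u = 11.85/175.10 = 6.77%.
After the first change, unemployed and labor force both fall by 5.32 → E = 163.25, U = 6.53, labor force = 169.78 million.
After the second change, unemployed and labor force both rise by 8.32 → E = 163.25, U = 14.85, labor force = 178.10 million.
New unemployment rate = 14.85 / 178.10 = 8.34%.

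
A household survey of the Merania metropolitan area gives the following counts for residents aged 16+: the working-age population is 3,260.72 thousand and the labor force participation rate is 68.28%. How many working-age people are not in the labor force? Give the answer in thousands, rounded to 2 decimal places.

About 1,034.30 thousand are not in the labor force.

Share not in the labor force = 1 − 0.6828 = 0.3172.
Not in labor force = 0.3172 × 3,260.72 ≈ 1,034.30 thousand.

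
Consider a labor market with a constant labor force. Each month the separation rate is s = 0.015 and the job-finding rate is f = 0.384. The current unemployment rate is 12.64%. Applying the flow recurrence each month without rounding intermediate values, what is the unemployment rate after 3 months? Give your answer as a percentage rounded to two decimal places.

With a fixed labor force, u_{t+1} = u_t + s·(1−u_t) − f·u_t = u_t·(1−s−f) + s.
Here 1−s−f = 0.601 and s = 0.015.
u_1 = 0.126400 × 0.601 + 0.015 = 0.090966.
u_2 = 0.090966 × 0.601 + 0.015 = 0.069671.
u_3 = 0.069671 × 0.601 + 0.015 = 0.056872.

Unemployment rate after three months ≈ 5.69%.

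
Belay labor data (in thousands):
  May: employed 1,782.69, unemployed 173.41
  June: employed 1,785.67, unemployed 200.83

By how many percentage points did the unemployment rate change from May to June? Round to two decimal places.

May: labor force = 1,782.69 + 173.41 = 1,956.10; u = 173.41/1,956.10 = 8.87%.
June: labor force = 1,785.67 + 200.83 = 1,986.50; u = 200.83/1,986.50 = 10.11%.
Change = 10.11% − 8.87% = +1.24 pp.

The unemployment rate changed by +1.24 percentage points.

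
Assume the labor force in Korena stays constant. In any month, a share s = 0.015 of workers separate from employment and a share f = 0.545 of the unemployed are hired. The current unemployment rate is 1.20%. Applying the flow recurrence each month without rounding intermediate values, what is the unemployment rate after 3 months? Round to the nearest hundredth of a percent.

Unemployment rate after three months ≈ 2.55%.

With a fixed labor force, u_{t+1} = u_t + s·(1−u_t) − f·u_t = u_t·(1−s−f) + s.
Here 1−s−f = 0.440 and s = 0.015.
u_1 = 0.012000 × 0.440 + 0.015 = 0.020280.
u_2 = 0.020280 × 0.440 + 0.015 = 0.023923.
u_3 = 0.023923 × 0.440 + 0.015 = 0.025526.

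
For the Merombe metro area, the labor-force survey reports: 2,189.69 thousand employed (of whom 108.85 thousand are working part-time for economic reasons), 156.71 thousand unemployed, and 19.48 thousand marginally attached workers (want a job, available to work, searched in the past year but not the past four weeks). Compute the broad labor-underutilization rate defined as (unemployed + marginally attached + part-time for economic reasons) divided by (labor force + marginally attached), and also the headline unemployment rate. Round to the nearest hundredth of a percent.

Labor force = 2,189.69 + 156.71 = 2,346.40 thousand.
Numerator = 156.71 + 19.48 + 108.85 = 285.04 thousand.
Denominator = 2,346.40 + 19.48 = 2,365.88 thousand.
Broad rate = 285.04 / 2,365.88 = 12.05%.
Headline unemployment rate = 156.71 / 2,346.40 = 6.68%.

Broad underutilization rate ≈ 12.05%; headline unemployment rate ≈ 6.68%.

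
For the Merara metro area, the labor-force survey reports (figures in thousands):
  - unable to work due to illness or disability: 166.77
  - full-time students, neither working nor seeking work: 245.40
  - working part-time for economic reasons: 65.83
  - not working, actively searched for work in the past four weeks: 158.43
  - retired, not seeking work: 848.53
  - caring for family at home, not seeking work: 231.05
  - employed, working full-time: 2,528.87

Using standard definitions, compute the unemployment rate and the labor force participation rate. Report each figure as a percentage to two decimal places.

Unemployment rate ≈ 5.75%; labor force participation rate ≈ 64.86%.

Employed = 65.83 + 2,528.87 = 2,594.70 thousand (anyone who worked, including part-time for economic reasons, counts as employed).
Unemployed = 158.43 thousand.
Labor force = 2,594.70 + 158.43 = 2,753.13 thousand.
Not in labor force = 166.77 + 245.40 + 848.53 + 231.05 = 1,491.75 thousand (those not working and not actively searching are outside the labor force).
Civilian working-age population = 2,753.13 + 1,491.75 = 4,244.88 thousand.
Unemployment rate = 158.43 / 2,753.13 = 5.75%.
Labor force participation rate = 2,753.13 / 4,244.88 = 64.86%.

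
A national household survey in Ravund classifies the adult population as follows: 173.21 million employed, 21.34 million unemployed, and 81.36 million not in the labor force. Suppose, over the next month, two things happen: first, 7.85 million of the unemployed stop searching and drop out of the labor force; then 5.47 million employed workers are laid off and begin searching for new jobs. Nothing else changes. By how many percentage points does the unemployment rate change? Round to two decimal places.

The unemployment rate changes by −0.81 percentage points.

Initially, labor force = 173.21 + 21.34 = 194.55 million, so u = 21.34/194.55 = 10.97%.
After the first change, unemployed and labor force both fall by 7.85 → E = 173.21, U = 13.49, labor force = 186.70 million.
After the second change, employed falls and unemployed rises by 5.47; labor force unchanged → E = 167.74, U = 18.96, labor force = 186.70 million.
New unemployment rate = 18.96 / 186.70 = 10.16%.
Change = 10.16% − 10.97% = −0.81 percentage points.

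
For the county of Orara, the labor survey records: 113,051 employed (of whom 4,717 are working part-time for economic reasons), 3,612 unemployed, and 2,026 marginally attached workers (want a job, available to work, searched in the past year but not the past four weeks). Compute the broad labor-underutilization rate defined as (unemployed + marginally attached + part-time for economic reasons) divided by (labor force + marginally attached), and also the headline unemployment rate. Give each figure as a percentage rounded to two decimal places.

Broad underutilization rate ≈ 8.72%; headline unemployment rate ≈ 3.10%.

Labor force = 113,051 + 3,612 = 116,663.
Numerator = 3,612 + 2,026 + 4,717 = 10,355.
Denominator = 116,663 + 2,026 = 118,689.
Broad rate = 10,355 / 118,689 = 8.72%.
Headline unemployment rate = 3,612 / 116,663 = 3.10%.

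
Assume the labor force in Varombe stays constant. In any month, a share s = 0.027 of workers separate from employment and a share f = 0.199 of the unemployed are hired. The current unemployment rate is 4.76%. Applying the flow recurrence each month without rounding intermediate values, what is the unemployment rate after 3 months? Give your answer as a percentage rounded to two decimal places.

With a fixed labor force, u_{t+1} = u_t + s·(1−u_t) − f·u_t = u_t·(1−s−f) + s.
Here 1−s−f = 0.774 and s = 0.027.
u_1 = 0.047600 × 0.774 + 0.027 = 0.063842.
u_2 = 0.063842 × 0.774 + 0.027 = 0.076414.
u_3 = 0.076414 × 0.774 + 0.027 = 0.086144.

Unemployment rate after three months ≈ 8.61%.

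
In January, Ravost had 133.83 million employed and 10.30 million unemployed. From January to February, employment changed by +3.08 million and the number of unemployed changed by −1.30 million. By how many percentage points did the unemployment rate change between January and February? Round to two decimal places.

January: labor force = 133.83 + 10.30 = 144.13; u = 10.30/144.13 = 7.15%.
February: labor force = 136.91 + 9.00 = 145.91; u = 9.00/145.91 = 6.17%.
Change = 6.17% − 7.15% = −0.98 pp.

The unemployment rate changed by −0.98 percentage points.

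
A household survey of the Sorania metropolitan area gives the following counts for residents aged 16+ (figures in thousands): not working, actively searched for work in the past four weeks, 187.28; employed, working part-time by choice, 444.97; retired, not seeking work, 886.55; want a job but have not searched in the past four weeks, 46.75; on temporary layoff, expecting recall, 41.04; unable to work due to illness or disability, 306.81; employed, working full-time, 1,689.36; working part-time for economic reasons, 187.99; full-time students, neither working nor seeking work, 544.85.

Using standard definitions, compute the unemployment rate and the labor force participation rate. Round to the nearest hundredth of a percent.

Employed = 444.97 + 1,689.36 + 187.99 = 2,322.32 thousand (anyone who worked, including part-time for economic reasons, counts as employed).
Unemployed = 187.28 + 41.04 = 228.32 thousand (jobless and actively searching, or on temporary layoff).
Labor force = 2,322.32 + 228.32 = 2,550.64 thousand.
Not in labor force = 886.55 + 46.75 + 306.81 + 544.85 = 1,784.96 thousand (those not working and not actively searching are outside the labor force — including those who want a job but have given up searching).
Civilian working-age population = 2,550.64 + 1,784.96 = 4,335.60 thousand.
Unemployment rate = 228.32 / 2,550.64 = 8.95%.
Labor force participation rate = 2,550.64 / 4,335.60 = 58.83%.

Unemployment rate ≈ 8.95%; labor force participation rate ≈ 58.83%.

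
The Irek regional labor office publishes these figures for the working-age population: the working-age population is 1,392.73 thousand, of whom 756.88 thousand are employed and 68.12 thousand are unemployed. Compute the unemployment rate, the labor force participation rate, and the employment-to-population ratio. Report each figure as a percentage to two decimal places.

Unemployment rate ≈ 8.26%; labor force participation rate ≈ 59.24%; employment-population ratio ≈ 54.35%.

Labor force = employed + unemployed = 756.88 + 68.12 = 825.00 thousand.
Unemployment rate = 68.12 / 825.00 = 8.26%.
Labor force participation rate = 825.00 / 1,392.73 = 59.24%.
Employment-population ratio = 756.88 / 1,392.73 = 54.35%.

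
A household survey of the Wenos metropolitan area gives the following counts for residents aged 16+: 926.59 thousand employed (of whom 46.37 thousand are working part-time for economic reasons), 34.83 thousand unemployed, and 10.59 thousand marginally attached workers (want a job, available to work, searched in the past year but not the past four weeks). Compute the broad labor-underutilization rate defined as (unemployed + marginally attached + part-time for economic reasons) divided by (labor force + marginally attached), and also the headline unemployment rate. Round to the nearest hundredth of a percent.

Labor force = 926.59 + 34.83 = 961.42 thousand.
Numerator = 34.83 + 10.59 + 46.37 = 91.79 thousand.
Denominator = 961.42 + 10.59 = 972.01 thousand.
Broad rate = 91.79 / 972.01 = 9.44%.
Headline unemployment rate = 34.83 / 961.42 = 3.62%.

Broad underutilization rate ≈ 9.44%; headline unemployment rate ≈ 3.62%.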